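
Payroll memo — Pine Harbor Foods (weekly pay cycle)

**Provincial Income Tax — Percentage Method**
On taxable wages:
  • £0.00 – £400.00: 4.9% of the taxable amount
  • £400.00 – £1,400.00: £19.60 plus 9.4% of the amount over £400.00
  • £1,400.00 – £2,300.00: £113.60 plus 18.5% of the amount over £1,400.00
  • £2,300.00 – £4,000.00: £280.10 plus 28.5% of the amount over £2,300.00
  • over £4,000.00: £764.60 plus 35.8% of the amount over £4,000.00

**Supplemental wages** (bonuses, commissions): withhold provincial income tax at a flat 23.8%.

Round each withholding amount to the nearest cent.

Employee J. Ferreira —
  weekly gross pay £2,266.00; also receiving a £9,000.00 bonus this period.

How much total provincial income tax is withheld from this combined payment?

Provincial Income Tax: taxable = £2,266.00
  £113.60 + 18.5% × (£2,266.00 − £1,400.00) = £113.60 + 18.5% × £866.00 = £273.81
Supplemental (23.8% flat on bonus): 23.8% × £9,000.00 = £2,142.00
Total provincial income tax: £273.81 + £2,142.00 = £2,415.81

£2,415.81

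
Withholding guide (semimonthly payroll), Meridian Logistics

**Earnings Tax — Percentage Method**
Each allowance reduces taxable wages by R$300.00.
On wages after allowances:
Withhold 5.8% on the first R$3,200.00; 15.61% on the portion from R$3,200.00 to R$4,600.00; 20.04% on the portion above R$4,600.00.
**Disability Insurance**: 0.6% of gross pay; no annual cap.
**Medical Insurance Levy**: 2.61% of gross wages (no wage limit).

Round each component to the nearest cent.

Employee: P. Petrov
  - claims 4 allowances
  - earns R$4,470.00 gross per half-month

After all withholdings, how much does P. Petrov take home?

R$4,129.98

Earnings Tax: taxable = R$4,470.00 − 4×R$300.00 = R$3,270.00
  R$185.60 + 15.61% × (R$3,270.00 − R$3,200.00) = R$185.60 + 15.61% × R$70.00 = R$196.53
Disability Insurance: 0.6% × R$4,470.00 = R$26.82
Medical Insurance Levy: 2.61% × R$4,470.00 = R$116.67
Total withheld: R$196.53 + R$26.82 + R$116.67 = R$340.02
Net pay: R$4,470.00 − R$340.02 = R$4,129.98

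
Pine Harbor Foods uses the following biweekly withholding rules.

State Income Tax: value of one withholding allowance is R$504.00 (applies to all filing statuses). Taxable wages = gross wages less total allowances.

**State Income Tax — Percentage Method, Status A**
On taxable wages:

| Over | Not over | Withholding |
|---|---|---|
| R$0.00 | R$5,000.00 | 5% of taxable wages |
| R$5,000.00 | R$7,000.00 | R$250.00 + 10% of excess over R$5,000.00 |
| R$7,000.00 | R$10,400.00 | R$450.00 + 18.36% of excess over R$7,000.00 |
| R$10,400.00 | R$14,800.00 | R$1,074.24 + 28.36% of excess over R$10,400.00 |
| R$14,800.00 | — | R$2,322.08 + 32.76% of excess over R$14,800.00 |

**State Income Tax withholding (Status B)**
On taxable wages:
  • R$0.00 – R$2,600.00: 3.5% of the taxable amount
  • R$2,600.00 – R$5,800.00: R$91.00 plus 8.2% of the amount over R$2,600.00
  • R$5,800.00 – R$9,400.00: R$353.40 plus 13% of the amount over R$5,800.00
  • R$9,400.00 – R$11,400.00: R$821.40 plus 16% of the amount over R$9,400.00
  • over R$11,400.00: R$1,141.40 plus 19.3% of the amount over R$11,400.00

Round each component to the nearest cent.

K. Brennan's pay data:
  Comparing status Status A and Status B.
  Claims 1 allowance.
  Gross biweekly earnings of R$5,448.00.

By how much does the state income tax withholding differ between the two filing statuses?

State Income Tax (Status A): taxable = R$5,448.00 − 1×R$504.00 = R$4,944.00
  5% × R$4,944.00 = R$247.20
State Income Tax (Status B): taxable = R$5,448.00 − 1×R$504.00 = R$4,944.00
  R$91.00 + 8.2% × (R$4,944.00 − R$2,600.00) = R$91.00 + 8.2% × R$2,344.00 = R$283.21
Difference: |R$247.20 − R$283.21| = R$36.01 (higher under Status B)

R$36.01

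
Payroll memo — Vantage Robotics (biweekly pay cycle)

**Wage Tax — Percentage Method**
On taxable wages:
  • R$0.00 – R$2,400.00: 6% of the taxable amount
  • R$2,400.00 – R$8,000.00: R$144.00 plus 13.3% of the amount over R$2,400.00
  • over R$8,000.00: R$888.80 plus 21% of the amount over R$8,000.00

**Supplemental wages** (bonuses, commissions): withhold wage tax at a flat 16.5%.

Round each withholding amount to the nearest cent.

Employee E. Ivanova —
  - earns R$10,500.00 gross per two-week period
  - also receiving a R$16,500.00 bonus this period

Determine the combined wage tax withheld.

R$4,136.30

Wage Tax: taxable = R$10,500.00
  R$888.80 + 21% × (R$10,500.00 − R$8,000.00) = R$888.80 + 21% × R$2,500.00 = R$1,413.80
Supplemental (16.5% flat on bonus): 16.5% × R$16,500.00 = R$2,722.50
Total wage tax: R$1,413.80 + R$2,722.50 = R$4,136.30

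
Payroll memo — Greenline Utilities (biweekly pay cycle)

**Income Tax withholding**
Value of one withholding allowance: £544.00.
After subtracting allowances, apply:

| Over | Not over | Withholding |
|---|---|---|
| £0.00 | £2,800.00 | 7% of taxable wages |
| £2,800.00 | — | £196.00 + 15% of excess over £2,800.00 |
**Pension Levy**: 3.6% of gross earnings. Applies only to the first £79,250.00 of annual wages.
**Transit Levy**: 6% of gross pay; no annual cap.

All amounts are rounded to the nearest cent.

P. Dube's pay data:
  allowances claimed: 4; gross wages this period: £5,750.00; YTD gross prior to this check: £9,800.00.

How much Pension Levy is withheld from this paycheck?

Pension Levy: 3.6% × £5,750.00 = £207.00

£207.00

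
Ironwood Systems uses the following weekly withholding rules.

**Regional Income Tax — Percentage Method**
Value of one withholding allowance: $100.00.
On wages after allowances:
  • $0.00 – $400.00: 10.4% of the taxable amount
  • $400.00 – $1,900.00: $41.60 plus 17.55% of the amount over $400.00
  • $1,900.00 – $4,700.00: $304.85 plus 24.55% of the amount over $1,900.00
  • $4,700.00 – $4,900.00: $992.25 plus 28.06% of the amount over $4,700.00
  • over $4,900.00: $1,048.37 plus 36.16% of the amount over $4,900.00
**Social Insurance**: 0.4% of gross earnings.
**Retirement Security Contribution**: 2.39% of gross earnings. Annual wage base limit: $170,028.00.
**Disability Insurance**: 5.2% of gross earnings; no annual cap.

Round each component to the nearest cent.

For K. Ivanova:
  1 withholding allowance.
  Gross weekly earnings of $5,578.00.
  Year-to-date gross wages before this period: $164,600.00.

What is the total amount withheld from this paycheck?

Regional Income Tax: taxable = $5,578.00 − 1×$100.00 = $5,478.00
  $1,048.37 + 36.16% × ($5,478.00 − $4,900.00) = $1,048.37 + 36.16% × $578.00 = $1,257.37
Social Insurance: 0.4% × $5,578.00 = $22.31
Retirement Security Contribution: cap $170,028.00 − YTD $164,600.00 = $5,428.00 subject; 2.39% × $5,428.00 = $129.73
Disability Insurance: 5.2% × $5,578.00 = $290.06
Total: $1,257.37 + $22.31 + $129.73 + $290.06 = $1,699.47

$1,699.47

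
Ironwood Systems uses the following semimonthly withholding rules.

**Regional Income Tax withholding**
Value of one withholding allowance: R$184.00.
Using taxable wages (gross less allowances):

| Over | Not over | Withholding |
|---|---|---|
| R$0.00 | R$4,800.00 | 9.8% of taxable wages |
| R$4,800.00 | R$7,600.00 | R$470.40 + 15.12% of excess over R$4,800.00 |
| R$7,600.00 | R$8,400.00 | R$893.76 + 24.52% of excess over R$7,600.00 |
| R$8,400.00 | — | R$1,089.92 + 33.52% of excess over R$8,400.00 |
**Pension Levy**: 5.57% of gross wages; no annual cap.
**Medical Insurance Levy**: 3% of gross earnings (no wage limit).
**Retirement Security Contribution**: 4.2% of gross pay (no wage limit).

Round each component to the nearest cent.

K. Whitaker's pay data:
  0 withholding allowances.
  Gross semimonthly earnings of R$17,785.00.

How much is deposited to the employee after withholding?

Regional Income Tax: taxable = R$17,785.00
  R$1,089.92 + 33.52% × (R$17,785.00 − R$8,400.00) = R$1,089.92 + 33.52% × R$9,385.00 = R$4,235.77
Pension Levy: 5.57% × R$17,785.00 = R$990.62
Medical Insurance Levy: 3% × R$17,785.00 = R$533.55
Retirement Security Contribution: 4.2% × R$17,785.00 = R$746.97
Total withheld: R$4,235.77 + R$990.62 + R$533.55 + R$746.97 = R$6,506.91
Net pay: R$17,785.00 − R$6,506.91 = R$11,278.09

R$11,278.09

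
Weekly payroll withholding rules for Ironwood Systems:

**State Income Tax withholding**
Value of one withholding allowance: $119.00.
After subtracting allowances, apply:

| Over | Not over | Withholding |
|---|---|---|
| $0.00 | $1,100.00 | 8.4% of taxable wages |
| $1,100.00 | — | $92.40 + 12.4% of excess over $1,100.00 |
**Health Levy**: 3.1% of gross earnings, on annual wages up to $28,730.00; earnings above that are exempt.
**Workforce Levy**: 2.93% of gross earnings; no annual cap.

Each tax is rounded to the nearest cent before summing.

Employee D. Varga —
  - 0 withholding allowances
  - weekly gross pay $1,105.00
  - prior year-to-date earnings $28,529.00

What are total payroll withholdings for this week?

State Income Tax: taxable = $1,105.00
  $92.40 + 12.4% × ($1,105.00 − $1,100.00) = $92.40 + 12.4% × $5.00 = $93.02
Health Levy: cap $28,730.00 − YTD $28,529.00 = $201.00 subject; 3.1% × $201.00 = $6.23
Workforce Levy: 2.93% × $1,105.00 = $32.38
Total: $93.02 + $6.23 + $32.38 = $131.63

$131.63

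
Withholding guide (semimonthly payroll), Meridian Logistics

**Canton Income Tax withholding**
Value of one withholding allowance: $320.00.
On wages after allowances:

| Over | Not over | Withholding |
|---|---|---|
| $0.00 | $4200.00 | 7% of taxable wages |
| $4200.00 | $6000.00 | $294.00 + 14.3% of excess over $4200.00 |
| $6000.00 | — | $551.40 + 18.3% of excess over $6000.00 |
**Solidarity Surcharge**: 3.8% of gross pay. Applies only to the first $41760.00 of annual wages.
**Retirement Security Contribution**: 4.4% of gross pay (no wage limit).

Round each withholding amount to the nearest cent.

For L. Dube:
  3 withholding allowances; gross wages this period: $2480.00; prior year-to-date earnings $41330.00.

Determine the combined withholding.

$231.86

Canton Income Tax: taxable = $2480.00 − 3×$320.00 = $1520.00
  7% × $1520.00 = $106.40
Solidarity Surcharge: cap $41760.00 − YTD $41330.00 = $430.00 subject; 3.8% × $430.00 = $16.34
Retirement Security Contribution: 4.4% × $2480.00 = $109.12
Total: $106.40 + $16.34 + $109.12 = $231.86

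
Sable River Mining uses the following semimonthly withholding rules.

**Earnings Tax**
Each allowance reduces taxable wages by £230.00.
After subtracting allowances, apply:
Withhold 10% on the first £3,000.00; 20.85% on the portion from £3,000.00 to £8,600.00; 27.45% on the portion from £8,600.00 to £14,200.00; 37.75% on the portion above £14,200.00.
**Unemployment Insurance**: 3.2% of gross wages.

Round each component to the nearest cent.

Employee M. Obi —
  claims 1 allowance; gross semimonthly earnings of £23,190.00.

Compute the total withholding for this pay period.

£7,053.78

Earnings Tax: taxable = £23,190.00 − 1×£230.00 = £22,960.00
  £3,004.80 + 37.75% × (£22,960.00 − £14,200.00) = £3,004.80 + 37.75% × £8,760.00 = £6,311.70
Unemployment Insurance: 3.2% × £23,190.00 = £742.08
Total: £6,311.70 + £742.08 = £7,053.78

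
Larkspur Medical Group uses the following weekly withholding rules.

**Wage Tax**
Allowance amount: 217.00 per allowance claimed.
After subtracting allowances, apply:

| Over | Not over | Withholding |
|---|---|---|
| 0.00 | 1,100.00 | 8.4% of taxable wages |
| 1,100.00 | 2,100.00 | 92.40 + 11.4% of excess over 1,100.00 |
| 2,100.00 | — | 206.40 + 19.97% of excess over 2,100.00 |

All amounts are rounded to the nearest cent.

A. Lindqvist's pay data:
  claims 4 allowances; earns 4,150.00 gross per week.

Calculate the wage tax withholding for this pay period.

Wage Tax: taxable = 4,150.00 − 4×217.00 = 3,282.00
  206.40 + 19.97% × (3,282.00 − 2,100.00) = 206.40 + 19.97% × 1,182.00 = 442.45

442.45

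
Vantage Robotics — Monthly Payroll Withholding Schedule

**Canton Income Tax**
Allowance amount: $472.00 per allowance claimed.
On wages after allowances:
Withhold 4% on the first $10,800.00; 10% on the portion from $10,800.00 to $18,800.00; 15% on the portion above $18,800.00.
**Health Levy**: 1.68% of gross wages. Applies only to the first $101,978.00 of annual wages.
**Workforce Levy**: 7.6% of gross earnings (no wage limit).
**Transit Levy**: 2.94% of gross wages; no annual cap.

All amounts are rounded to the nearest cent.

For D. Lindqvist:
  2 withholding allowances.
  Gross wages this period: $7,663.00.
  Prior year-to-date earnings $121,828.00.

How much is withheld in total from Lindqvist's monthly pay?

$1,076.44

Canton Income Tax: taxable = $7,663.00 − 2×$472.00 = $6,719.00
  4% × $6,719.00 = $268.76
Health Levy: YTD $121,828.00 ≥ cap $101,978.00 → $0.00
Workforce Levy: 7.6% × $7,663.00 = $582.39
Transit Levy: 2.94% × $7,663.00 = $225.29
Total: $268.76 + $0.00 + $582.39 + $225.29 = $1,076.44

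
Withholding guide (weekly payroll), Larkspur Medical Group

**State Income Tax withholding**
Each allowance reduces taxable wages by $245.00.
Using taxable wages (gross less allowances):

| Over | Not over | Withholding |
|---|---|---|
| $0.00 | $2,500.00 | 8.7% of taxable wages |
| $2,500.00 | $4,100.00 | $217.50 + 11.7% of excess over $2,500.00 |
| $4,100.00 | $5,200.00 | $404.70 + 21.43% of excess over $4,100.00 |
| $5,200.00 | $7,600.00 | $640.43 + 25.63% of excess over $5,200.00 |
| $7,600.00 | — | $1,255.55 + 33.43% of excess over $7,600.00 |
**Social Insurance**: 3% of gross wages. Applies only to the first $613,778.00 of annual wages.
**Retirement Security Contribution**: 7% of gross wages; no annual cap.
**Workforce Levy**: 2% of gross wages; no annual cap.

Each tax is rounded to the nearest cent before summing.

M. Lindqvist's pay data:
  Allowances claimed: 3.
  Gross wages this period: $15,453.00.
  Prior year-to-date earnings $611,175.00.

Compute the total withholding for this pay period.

State Income Tax: taxable = $15,453.00 − 3×$245.00 = $14,718.00
  $1,255.55 + 33.43% × ($14,718.00 − $7,600.00) = $1,255.55 + 33.43% × $7,118.00 = $3,635.10
Social Insurance: cap $613,778.00 − YTD $611,175.00 = $2,603.00 subject; 3% × $2,603.00 = $78.09
Retirement Security Contribution: 7% × $15,453.00 = $1,081.71
Workforce Levy: 2% × $15,453.00 = $309.06
Total: $3,635.10 + $78.09 + $1,081.71 + $309.06 = $5,103.96

$5,103.96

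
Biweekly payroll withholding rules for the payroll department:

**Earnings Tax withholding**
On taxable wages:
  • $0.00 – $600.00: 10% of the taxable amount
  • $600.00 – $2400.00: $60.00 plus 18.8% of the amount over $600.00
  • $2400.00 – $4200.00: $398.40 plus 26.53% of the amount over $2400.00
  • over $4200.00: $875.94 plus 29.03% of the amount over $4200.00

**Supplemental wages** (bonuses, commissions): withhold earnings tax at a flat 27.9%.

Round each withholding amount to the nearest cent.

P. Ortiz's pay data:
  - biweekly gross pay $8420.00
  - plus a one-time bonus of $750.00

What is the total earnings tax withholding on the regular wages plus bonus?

Earnings Tax: taxable = $8420.00
  $875.94 + 29.03% × ($8420.00 − $4200.00) = $875.94 + 29.03% × $4220.00 = $2101.01
Supplemental (27.9% flat on bonus): 27.9% × $750.00 = $209.25
Total earnings tax: $2101.01 + $209.25 = $2310.26

$2310.26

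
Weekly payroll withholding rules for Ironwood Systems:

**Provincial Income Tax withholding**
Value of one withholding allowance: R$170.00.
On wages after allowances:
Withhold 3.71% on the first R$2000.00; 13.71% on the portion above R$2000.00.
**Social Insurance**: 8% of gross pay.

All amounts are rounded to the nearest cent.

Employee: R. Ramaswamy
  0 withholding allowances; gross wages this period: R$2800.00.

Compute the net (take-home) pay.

Provincial Income Tax: taxable = R$2800.00
  R$74.20 + 13.71% × (R$2800.00 − R$2000.00) = R$74.20 + 13.71% × R$800.00 = R$183.88
Social Insurance: 8% × R$2800.00 = R$224.00
Total withheld: R$183.88 + R$224.00 = R$407.88
Net pay: R$2800.00 − R$407.88 = R$2392.12

R$2392.12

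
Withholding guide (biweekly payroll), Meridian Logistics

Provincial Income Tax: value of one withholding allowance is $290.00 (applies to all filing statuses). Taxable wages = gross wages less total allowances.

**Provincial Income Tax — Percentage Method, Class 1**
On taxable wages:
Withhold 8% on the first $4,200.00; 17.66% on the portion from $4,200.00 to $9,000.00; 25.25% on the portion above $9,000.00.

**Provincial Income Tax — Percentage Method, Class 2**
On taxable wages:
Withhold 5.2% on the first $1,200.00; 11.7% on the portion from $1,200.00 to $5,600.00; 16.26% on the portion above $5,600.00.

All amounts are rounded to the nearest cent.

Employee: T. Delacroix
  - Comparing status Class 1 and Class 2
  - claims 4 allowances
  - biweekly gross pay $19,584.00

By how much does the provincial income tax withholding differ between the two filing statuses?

$900.86

Provincial Income Tax (Class 1): taxable = $19,584.00 − 4×$290.00 = $18,424.00
  $1,183.68 + 25.25% × ($18,424.00 − $9,000.00) = $1,183.68 + 25.25% × $9,424.00 = $3,563.24
Provincial Income Tax (Class 2): taxable = $19,584.00 − 4×$290.00 = $18,424.00
  $577.20 + 16.26% × ($18,424.00 − $5,600.00) = $577.20 + 16.26% × $12,824.00 = $2,662.38
Difference: |$3,563.24 − $2,662.38| = $900.86 (higher under Class 1)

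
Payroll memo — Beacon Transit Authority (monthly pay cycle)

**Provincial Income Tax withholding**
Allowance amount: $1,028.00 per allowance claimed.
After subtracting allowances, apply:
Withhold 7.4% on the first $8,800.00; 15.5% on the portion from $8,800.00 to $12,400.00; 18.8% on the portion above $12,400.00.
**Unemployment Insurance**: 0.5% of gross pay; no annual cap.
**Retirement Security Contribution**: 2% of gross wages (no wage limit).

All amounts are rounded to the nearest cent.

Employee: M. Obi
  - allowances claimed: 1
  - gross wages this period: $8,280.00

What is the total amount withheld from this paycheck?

Provincial Income Tax: taxable = $8,280.00 − 1×$1,028.00 = $7,252.00
  7.4% × $7,252.00 = $536.65
Unemployment Insurance: 0.5% × $8,280.00 = $41.40
Retirement Security Contribution: 2% × $8,280.00 = $165.60
Total: $536.65 + $41.40 + $165.60 = $743.65

$743.65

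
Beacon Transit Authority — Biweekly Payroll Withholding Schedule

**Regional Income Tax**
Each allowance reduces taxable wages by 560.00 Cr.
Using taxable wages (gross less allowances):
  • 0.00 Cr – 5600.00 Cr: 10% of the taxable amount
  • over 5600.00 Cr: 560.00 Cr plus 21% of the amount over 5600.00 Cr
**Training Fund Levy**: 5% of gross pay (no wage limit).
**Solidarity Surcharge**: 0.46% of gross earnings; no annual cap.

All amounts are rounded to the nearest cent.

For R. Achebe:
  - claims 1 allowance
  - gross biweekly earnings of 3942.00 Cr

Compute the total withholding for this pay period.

553.43 Cr

Regional Income Tax: taxable = 3942.00 Cr − 1×560.00 Cr = 3382.00 Cr
  10% × 3382.00 Cr = 338.20 Cr
Training Fund Levy: 5% × 3942.00 Cr = 197.10 Cr
Solidarity Surcharge: 0.46% × 3942.00 Cr = 18.13 Cr
Total: 338.20 Cr + 197.10 Cr + 18.13 Cr = 553.43 Cr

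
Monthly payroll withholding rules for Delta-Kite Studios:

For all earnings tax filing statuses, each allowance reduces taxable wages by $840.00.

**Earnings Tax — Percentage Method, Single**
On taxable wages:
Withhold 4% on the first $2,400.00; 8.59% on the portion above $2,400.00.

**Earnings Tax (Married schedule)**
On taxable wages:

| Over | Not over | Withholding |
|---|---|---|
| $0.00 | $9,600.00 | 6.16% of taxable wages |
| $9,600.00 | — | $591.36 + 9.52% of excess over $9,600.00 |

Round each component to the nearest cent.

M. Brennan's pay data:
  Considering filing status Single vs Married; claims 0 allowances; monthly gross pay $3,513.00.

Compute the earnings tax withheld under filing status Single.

$191.61

Earnings Tax (Single): taxable = $3,513.00
  $96.00 + 8.59% × ($3,513.00 − $2,400.00) = $96.00 + 8.59% × $1,113.00 = $191.61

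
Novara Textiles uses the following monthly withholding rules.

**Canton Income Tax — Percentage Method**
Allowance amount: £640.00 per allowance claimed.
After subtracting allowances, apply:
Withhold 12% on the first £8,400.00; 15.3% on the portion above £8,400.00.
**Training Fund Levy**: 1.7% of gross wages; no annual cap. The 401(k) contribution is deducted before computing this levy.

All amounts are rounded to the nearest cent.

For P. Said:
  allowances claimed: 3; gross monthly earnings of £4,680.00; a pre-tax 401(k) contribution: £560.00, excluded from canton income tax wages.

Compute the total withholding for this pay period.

£334.04

Canton Income Tax: taxable = £4,680.00 − £560.00 − 3×£640.00 = £2,200.00
  12% × £2,200.00 = £264.00
Training Fund Levy: 1.7% × £4,120.00 = £70.04
Total: £264.00 + £70.04 = £334.04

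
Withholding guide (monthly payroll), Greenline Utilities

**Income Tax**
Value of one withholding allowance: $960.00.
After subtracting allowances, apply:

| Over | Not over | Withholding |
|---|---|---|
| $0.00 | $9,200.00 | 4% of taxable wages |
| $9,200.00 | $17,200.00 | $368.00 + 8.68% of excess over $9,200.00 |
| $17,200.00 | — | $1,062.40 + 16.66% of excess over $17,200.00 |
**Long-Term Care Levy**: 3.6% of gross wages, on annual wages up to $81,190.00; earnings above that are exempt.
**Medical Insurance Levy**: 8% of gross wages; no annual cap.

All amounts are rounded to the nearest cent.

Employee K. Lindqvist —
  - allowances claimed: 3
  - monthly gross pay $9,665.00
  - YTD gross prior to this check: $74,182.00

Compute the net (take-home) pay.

$8,368.11

Income Tax: taxable = $9,665.00 − 3×$960.00 = $6,785.00
  4% × $6,785.00 = $271.40
Long-Term Care Levy: cap $81,190.00 − YTD $74,182.00 = $7,008.00 subject; 3.6% × $7,008.00 = $252.29
Medical Insurance Levy: 8% × $9,665.00 = $773.20
Total withheld: $271.40 + $252.29 + $773.20 = $1,296.89
Net pay: $9,665.00 − $1,296.89 = $8,368.11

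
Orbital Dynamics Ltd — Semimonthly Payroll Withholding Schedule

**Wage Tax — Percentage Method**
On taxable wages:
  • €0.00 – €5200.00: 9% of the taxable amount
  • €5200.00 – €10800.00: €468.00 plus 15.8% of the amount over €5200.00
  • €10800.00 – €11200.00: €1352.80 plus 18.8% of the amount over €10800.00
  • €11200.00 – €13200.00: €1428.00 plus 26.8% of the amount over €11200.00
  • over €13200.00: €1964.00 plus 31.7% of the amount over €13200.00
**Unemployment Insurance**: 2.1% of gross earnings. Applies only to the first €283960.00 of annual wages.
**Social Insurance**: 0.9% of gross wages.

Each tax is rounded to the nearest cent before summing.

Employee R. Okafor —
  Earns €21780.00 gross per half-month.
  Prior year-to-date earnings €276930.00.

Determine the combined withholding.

€5027.51

Wage Tax: taxable = €21780.00
  €1964.00 + 31.7% × (€21780.00 − €13200.00) = €1964.00 + 31.7% × €8580.00 = €4683.86
Unemployment Insurance: cap €283960.00 − YTD €276930.00 = €7030.00 subject; 2.1% × €7030.00 = €147.63
Social Insurance: 0.9% × €21780.00 = €196.02
Total: €4683.86 + €147.63 + €196.02 = €5027.51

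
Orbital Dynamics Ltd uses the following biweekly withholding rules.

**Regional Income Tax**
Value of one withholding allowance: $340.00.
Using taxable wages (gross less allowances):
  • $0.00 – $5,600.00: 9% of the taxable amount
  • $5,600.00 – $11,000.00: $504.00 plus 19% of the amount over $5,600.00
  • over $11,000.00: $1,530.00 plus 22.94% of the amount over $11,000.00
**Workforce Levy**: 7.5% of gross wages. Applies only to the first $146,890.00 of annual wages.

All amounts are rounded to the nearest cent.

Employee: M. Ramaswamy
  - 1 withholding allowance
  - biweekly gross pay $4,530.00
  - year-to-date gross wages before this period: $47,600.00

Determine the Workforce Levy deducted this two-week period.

$339.75

Workforce Levy: 7.5% × $4,530.00 = $339.75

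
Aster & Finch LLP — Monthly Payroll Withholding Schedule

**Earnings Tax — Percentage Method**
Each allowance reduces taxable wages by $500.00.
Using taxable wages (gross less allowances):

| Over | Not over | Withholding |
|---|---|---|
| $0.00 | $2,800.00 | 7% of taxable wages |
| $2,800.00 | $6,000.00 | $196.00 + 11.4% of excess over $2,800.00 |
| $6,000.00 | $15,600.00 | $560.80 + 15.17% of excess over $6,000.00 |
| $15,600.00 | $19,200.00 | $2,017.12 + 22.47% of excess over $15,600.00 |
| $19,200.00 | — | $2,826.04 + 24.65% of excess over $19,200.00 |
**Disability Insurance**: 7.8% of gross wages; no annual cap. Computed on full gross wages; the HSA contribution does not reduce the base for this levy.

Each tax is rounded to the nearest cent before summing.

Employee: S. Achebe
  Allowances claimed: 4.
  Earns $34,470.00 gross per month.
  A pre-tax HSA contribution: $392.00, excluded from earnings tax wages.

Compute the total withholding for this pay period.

$8,689.13

Earnings Tax: taxable = $34,470.00 − $392.00 − 4×$500.00 = $32,078.00
  $2,826.04 + 24.65% × ($32,078.00 − $19,200.00) = $2,826.04 + 24.65% × $12,878.00 = $6,000.47
Disability Insurance: 7.8% × $34,470.00 = $2,688.66
Total: $6,000.47 + $2,688.66 = $8,689.13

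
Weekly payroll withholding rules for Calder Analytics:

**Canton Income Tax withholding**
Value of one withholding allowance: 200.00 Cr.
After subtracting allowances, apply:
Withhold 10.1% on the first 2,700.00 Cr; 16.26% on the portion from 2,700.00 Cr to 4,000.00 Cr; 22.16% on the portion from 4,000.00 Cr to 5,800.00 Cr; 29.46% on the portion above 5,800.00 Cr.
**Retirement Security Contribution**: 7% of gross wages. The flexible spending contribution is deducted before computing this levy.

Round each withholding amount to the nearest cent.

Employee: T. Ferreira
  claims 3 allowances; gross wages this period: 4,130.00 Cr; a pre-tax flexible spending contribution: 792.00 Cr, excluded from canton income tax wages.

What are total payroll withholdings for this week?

512.54 Cr

Canton Income Tax: taxable = 4,130.00 Cr − 792.00 Cr − 3×200.00 Cr = 2,738.00 Cr
  272.70 Cr + 16.26% × (2,738.00 Cr − 2,700.00 Cr) = 272.70 Cr + 16.26% × 38.00 Cr = 278.88 Cr
Retirement Security Contribution: 7% × 3,338.00 Cr = 233.66 Cr
Total: 278.88 Cr + 233.66 Cr = 512.54 Cr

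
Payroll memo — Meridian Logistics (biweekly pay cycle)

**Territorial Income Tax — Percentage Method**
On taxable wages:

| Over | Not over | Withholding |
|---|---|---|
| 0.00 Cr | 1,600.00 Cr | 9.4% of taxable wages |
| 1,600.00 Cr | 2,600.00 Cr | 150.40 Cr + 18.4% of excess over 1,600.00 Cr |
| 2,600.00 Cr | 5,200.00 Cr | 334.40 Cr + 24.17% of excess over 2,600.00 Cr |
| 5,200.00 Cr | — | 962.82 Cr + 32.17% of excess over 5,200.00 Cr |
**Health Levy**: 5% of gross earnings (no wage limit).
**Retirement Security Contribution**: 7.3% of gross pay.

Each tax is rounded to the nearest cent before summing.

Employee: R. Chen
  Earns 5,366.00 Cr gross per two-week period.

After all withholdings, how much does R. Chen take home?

3,689.76 Cr

Territorial Income Tax: taxable = 5,366.00 Cr
  962.82 Cr + 32.17% × (5,366.00 Cr − 5,200.00 Cr) = 962.82 Cr + 32.17% × 166.00 Cr = 1,016.22 Cr
Health Levy: 5% × 5,366.00 Cr = 268.30 Cr
Retirement Security Contribution: 7.3% × 5,366.00 Cr = 391.72 Cr
Total withheld: 1,016.22 Cr + 268.30 Cr + 391.72 Cr = 1,676.24 Cr
Net pay: 5,366.00 Cr − 1,676.24 Cr = 3,689.76 Cr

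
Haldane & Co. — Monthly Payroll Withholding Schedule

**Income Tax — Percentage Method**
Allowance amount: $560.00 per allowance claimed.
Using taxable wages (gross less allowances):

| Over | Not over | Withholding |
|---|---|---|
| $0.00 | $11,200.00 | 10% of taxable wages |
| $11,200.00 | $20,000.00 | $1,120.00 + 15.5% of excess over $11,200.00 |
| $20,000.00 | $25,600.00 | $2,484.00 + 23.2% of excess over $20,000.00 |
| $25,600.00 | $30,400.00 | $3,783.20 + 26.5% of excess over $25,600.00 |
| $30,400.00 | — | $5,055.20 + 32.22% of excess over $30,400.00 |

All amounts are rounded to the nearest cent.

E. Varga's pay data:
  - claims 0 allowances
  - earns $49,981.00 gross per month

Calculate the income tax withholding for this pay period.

$11,364.20

Income Tax: taxable = $49,981.00
  $5,055.20 + 32.22% × ($49,981.00 − $30,400.00) = $5,055.20 + 32.22% × $19,581.00 = $11,364.20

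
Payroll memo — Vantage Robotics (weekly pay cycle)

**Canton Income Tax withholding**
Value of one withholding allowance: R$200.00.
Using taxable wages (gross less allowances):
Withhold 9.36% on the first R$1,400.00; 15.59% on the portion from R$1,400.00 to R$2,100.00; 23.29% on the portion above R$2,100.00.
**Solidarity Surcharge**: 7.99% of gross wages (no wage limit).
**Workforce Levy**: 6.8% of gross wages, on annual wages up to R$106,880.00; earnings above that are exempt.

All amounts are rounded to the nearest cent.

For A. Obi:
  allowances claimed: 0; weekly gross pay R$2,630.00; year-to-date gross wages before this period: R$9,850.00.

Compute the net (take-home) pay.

R$1,877.41

Canton Income Tax: taxable = R$2,630.00
  R$240.17 + 23.29% × (R$2,630.00 − R$2,100.00) = R$240.17 + 23.29% × R$530.00 = R$363.61
Solidarity Surcharge: 7.99% × R$2,630.00 = R$210.14
Workforce Levy: 6.8% × R$2,630.00 = R$178.84
Total withheld: R$363.61 + R$210.14 + R$178.84 = R$752.59
Net pay: R$2,630.00 − R$752.59 = R$1,877.41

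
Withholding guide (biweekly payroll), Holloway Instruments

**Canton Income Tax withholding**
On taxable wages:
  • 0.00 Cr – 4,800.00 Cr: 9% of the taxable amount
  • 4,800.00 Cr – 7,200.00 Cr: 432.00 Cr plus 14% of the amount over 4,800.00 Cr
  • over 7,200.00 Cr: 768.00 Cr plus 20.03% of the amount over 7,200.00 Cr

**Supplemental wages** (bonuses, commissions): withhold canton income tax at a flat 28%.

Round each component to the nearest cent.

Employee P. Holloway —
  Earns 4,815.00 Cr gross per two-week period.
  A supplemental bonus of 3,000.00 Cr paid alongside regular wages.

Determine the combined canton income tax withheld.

Canton Income Tax: taxable = 4,815.00 Cr
  432.00 Cr + 14% × (4,815.00 Cr − 4,800.00 Cr) = 432.00 Cr + 14% × 15.00 Cr = 434.10 Cr
Supplemental (28% flat on bonus): 28% × 3,000.00 Cr = 840.00 Cr
Total canton income tax: 434.10 Cr + 840.00 Cr = 1,274.10 Cr

1,274.10 Cr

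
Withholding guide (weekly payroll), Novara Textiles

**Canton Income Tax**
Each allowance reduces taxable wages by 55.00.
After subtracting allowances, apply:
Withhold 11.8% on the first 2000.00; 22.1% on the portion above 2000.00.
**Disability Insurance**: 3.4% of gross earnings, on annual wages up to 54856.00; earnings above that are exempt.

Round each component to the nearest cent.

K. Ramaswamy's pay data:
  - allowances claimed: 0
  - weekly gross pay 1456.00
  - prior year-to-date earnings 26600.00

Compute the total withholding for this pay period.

221.31

Canton Income Tax: taxable = 1456.00
  11.8% × 1456.00 = 171.81
Disability Insurance: 3.4% × 1456.00 = 49.50
Total: 171.81 + 49.50 = 221.31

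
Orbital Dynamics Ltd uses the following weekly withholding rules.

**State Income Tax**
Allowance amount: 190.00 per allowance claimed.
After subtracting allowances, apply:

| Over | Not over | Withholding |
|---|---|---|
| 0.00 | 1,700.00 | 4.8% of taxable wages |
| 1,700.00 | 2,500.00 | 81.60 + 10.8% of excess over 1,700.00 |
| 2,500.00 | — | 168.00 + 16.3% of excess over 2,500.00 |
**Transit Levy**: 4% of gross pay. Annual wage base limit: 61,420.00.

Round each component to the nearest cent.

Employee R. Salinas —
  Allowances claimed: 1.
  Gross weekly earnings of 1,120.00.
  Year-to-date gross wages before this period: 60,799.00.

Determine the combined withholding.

State Income Tax: taxable = 1,120.00 − 1×190.00 = 930.00
  4.8% × 930.00 = 44.64
Transit Levy: cap 61,420.00 − YTD 60,799.00 = 621.00 subject; 4% × 621.00 = 24.84
Total: 44.64 + 24.84 = 69.48

69.48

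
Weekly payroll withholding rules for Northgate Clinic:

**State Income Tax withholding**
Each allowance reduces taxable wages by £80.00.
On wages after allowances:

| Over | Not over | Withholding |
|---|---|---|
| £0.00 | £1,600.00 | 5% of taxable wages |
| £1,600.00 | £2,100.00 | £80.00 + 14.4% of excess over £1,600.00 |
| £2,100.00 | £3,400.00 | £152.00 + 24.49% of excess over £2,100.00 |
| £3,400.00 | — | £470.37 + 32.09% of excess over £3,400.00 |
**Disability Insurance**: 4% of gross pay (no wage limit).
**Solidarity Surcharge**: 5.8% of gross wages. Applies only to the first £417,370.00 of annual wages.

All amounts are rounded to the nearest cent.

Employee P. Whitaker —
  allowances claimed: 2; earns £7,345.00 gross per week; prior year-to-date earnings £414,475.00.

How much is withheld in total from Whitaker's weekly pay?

State Income Tax: taxable = £7,345.00 − 2×£80.00 = £7,185.00
  £470.37 + 32.09% × (£7,185.00 − £3,400.00) = £470.37 + 32.09% × £3,785.00 = £1,684.98
Disability Insurance: 4% × £7,345.00 = £293.80
Solidarity Surcharge: cap £417,370.00 − YTD £414,475.00 = £2,895.00 subject; 5.8% × £2,895.00 = £167.91
Total: £1,684.98 + £293.80 + £167.91 = £2,146.69

£2,146.69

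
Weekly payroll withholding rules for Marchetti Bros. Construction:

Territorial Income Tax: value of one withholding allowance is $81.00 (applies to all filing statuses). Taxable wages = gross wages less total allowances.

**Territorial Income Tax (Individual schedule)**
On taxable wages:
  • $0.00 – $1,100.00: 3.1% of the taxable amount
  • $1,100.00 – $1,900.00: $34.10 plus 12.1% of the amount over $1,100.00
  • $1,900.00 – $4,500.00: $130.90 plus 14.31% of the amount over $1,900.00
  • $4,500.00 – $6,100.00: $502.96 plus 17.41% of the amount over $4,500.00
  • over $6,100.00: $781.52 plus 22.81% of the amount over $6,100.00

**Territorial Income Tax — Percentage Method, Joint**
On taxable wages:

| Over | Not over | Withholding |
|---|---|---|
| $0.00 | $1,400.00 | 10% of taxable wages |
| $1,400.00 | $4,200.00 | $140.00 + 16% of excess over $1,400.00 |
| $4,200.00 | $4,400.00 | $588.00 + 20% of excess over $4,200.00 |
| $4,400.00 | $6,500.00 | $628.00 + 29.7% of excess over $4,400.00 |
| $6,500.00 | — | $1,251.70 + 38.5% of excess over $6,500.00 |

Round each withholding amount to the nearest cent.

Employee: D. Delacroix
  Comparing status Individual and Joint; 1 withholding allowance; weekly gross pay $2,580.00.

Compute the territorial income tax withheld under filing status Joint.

Territorial Income Tax (Joint): taxable = $2,580.00 − 1×$81.00 = $2,499.00
  $140.00 + 16% × ($2,499.00 − $1,400.00) = $140.00 + 16% × $1,099.00 = $315.84

$315.84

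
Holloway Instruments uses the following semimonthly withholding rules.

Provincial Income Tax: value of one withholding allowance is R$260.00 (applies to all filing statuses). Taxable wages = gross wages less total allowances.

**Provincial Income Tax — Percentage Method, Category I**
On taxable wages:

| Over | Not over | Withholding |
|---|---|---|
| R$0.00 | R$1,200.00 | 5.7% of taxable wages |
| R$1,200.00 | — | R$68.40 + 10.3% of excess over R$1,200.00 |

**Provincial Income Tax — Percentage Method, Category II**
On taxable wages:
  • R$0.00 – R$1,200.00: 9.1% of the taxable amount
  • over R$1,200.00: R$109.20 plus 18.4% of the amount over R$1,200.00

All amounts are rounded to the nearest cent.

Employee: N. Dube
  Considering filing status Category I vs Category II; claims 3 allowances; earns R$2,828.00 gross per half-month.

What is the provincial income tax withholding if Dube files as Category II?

R$265.23

Provincial Income Tax (Category II): taxable = R$2,828.00 − 3×R$260.00 = R$2,048.00
  R$109.20 + 18.4% × (R$2,048.00 − R$1,200.00) = R$109.20 + 18.4% × R$848.00 = R$265.23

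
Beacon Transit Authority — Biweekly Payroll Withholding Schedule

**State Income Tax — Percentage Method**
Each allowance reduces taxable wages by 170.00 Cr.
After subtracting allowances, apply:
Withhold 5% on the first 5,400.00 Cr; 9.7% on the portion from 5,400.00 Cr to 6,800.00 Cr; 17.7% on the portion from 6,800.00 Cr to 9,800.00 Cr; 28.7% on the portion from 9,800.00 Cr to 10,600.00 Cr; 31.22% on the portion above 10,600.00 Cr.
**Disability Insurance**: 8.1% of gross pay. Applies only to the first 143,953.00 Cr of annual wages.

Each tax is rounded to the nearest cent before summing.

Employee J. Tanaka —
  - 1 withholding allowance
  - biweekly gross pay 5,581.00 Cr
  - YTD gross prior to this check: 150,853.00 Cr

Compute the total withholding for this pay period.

271.07 Cr

State Income Tax: taxable = 5,581.00 Cr − 1×170.00 Cr = 5,411.00 Cr
  270.00 Cr + 9.7% × (5,411.00 Cr − 5,400.00 Cr) = 270.00 Cr + 9.7% × 11.00 Cr = 271.07 Cr
Disability Insurance: YTD 150,853.00 Cr ≥ cap 143,953.00 Cr → 0.00 Cr
Total: 271.07 Cr + 0.00 Cr = 271.07 Cr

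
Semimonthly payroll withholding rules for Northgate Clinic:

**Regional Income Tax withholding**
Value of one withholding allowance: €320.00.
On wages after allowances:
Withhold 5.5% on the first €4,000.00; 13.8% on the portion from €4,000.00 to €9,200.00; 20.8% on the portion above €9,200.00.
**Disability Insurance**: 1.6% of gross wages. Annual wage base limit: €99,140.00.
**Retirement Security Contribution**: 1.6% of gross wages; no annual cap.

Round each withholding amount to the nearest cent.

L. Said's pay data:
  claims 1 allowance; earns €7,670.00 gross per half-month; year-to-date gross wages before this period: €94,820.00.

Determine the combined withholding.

€874.14

Regional Income Tax: taxable = €7,670.00 − 1×€320.00 = €7,350.00
  €220.00 + 13.8% × (€7,350.00 − €4,000.00) = €220.00 + 13.8% × €3,350.00 = €682.30
Disability Insurance: cap €99,140.00 − YTD €94,820.00 = €4,320.00 subject; 1.6% × €4,320.00 = €69.12
Retirement Security Contribution: 1.6% × €7,670.00 = €122.72
Total: €682.30 + €69.12 + €122.72 = €874.14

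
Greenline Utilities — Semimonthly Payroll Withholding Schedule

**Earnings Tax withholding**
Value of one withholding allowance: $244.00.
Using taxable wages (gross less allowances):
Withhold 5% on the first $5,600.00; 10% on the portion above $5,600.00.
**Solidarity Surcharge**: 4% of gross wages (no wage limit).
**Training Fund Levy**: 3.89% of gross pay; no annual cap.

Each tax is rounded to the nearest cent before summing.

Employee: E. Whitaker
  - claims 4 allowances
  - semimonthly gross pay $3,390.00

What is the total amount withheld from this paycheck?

$388.17

Earnings Tax: taxable = $3,390.00 − 4×$244.00 = $2,414.00
  5% × $2,414.00 = $120.70
Solidarity Surcharge: 4% × $3,390.00 = $135.60
Training Fund Levy: 3.89% × $3,390.00 = $131.87
Total: $120.70 + $135.60 + $131.87 = $388.17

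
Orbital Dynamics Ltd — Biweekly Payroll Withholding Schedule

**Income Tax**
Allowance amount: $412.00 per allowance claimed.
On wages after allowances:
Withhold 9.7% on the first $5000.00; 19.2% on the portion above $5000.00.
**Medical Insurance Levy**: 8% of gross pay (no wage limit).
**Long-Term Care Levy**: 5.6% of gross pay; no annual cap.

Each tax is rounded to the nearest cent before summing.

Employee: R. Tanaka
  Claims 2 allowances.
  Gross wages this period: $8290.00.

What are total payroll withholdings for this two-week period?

Income Tax: taxable = $8290.00 − 2×$412.00 = $7466.00
  $485.00 + 19.2% × ($7466.00 − $5000.00) = $485.00 + 19.2% × $2466.00 = $958.47
Medical Insurance Levy: 8% × $8290.00 = $663.20
Long-Term Care Levy: 5.6% × $8290.00 = $464.24
Total: $958.47 + $663.20 + $464.24 = $2085.91

$2085.91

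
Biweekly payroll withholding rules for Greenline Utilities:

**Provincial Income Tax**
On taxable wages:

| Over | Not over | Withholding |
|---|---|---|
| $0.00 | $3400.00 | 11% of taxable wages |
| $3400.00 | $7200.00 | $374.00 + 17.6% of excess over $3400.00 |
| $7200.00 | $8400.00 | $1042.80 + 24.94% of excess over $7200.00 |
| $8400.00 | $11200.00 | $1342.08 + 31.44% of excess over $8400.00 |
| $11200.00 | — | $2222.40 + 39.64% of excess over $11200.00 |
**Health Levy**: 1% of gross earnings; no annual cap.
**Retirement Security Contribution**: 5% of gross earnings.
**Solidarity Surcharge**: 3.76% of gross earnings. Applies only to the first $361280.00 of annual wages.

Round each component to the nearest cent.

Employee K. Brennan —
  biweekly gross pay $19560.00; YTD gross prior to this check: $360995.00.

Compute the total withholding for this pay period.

Provincial Income Tax: taxable = $19560.00
  $2222.40 + 39.64% × ($19560.00 − $11200.00) = $2222.40 + 39.64% × $8360.00 = $5536.30
Health Levy: 1% × $19560.00 = $195.60
Retirement Security Contribution: 5% × $19560.00 = $978.00
Solidarity Surcharge: cap $361280.00 − YTD $360995.00 = $285.00 subject; 3.76% × $285.00 = $10.72
Total: $5536.30 + $195.60 + $978.00 + $10.72 = $6720.62

$6720.62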